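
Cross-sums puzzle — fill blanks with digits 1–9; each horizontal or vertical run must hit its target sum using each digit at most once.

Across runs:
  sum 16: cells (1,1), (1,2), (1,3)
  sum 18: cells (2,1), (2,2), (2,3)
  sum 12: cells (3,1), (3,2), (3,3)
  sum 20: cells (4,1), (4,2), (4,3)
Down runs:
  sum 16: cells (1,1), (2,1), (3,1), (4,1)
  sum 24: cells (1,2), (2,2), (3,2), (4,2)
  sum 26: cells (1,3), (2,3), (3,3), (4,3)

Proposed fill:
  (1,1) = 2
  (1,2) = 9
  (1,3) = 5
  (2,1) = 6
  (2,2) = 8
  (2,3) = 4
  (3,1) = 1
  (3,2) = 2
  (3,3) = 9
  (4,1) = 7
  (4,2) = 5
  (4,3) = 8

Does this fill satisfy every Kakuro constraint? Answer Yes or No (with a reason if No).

Yes

Across: 2+9+5=16; 6+8+4=18; 1+2+9=12; 7+5+8=20. Down: 2+6+1+7=16; 9+8+2+5=24; 5+4+9+8=26. No digit repeats within any run.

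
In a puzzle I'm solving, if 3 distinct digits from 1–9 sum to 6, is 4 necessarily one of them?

The only way to make 6 from 3 distinct digits is {1,2,3}, which does not contain 4.

No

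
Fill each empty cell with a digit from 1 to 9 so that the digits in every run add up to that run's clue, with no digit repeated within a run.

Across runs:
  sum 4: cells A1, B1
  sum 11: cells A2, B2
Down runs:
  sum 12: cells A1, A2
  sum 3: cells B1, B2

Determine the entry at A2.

9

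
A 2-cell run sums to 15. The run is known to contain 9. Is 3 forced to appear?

No

The only way to make 15 from 2 distinct digits under that restriction is {6,9}, which does not contain 3.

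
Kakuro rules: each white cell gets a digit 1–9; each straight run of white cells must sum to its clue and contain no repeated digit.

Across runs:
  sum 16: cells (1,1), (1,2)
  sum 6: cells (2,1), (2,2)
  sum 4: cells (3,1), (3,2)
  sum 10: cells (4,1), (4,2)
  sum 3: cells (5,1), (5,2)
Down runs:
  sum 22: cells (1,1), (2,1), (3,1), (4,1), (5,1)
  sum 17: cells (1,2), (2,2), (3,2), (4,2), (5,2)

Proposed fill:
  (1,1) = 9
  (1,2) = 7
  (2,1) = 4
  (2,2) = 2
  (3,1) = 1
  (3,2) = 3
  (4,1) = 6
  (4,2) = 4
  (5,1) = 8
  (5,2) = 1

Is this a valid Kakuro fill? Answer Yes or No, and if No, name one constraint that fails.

No — the across run (5,1)–(5,2) sums to 9, not 3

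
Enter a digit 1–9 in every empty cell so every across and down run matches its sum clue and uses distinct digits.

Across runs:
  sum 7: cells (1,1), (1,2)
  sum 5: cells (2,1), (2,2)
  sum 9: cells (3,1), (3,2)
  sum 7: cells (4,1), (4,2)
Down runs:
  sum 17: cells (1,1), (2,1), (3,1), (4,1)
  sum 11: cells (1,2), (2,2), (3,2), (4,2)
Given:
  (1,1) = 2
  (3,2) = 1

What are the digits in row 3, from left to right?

8, 1

11 in 4 cells must be {1,2,3,5}.
(1,2) = 7 − 2 = 5 completes the 7 across.
(3,1) = 9 − 1 = 8 completes the 9 across.
Nothing is forced directly, so branch on (2,2), whose candidates are 2 or 3. If (2,2) = 3: then (2,1) would have to be in {2} for the 5 across but in {1,3,4,6} for the 17 down — contradiction. So (2,2) = 2.
(2,1) = 5 − 2 = 3 completes the 5 across.
(4,1) = 17 − 13 = 4 completes the 17 down.
(4,2) = 7 − 4 = 3 completes the 7 across.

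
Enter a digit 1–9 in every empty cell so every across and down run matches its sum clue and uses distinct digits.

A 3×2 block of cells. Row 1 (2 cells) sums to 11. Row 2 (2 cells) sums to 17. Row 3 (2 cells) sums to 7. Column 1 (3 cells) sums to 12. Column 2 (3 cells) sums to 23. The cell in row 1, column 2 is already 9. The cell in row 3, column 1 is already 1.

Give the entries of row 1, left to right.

17 in 2 cells must be {8,9}; 23 in 3 cells must be {6,8,9}.
(1,1) = 11 − 9 = 2 completes the 11 across.
(2,1) = 12 − 3 = 9 completes the 12 down.
(2,2) = 17 − 9 = 8 completes the 17 across.
(3,2) = 7 − 1 = 6 completes the 7 across.

2, 9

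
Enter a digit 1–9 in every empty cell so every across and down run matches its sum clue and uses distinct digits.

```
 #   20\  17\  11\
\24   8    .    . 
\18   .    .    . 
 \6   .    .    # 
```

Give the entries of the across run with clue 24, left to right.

8, 7, 9

24 in 3 cells must be {7,8,9}.
Given what's placed, R3C1 must be 5 to fit the 6 across and 20 down.
R3C2 = 6 − 5 = 1 completes the 6 across.
R2C1 = 20 − 13 = 7 completes the 20 down.
Given what's placed, R2C2 must be 9 to fit the 18 across and 17 down.
R2C3 = 18 − 16 = 2 completes the 18 across.
R1C2 = 17 − 10 = 7 completes the 17 down.
R1C3 = 24 − 15 = 9 completes the 24 across.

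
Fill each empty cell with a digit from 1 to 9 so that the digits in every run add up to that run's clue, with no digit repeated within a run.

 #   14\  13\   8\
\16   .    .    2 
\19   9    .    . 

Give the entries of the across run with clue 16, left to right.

R1C1 = 14 − 9 = 5 completes the 14 down.
R1C2 = 16 − 7 = 9 completes the 16 across.
R2C2 = 13 − 9 = 4 completes the 13 down.
R2C3 = 19 − 13 = 6 completes the 19 across.

5 9 2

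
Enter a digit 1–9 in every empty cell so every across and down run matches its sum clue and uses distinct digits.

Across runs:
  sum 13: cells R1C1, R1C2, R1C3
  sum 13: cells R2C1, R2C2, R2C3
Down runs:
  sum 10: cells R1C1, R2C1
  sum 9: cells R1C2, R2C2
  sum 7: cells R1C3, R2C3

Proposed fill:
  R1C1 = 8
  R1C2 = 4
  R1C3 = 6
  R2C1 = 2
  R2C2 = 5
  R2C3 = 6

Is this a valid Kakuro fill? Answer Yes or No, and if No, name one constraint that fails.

No — the across run R1C1–R1C3 sums to 18, not 13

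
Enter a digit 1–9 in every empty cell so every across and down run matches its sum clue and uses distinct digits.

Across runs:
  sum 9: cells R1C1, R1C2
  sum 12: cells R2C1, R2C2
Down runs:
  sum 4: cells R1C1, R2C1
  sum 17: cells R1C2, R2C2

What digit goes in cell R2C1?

4 in 2 cells must be {1,3}; 17 in 2 cells must be {8,9}.
The 9 across and the 17 down share only 8, so R1C2 = 8.
The 12 across and the 4 down share only 3, so R2C1 = 3.
R2C2 = 12 − 3 = 9 completes the 12 across.
R1C1 = 9 − 8 = 1 completes the 9 across.

3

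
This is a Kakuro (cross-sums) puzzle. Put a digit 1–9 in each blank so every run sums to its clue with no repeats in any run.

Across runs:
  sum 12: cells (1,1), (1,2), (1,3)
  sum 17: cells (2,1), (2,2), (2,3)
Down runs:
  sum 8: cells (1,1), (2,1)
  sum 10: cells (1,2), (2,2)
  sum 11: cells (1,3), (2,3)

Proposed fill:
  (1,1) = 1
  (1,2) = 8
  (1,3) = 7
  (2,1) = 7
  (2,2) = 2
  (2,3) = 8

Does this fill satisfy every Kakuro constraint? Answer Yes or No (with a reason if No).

No — the down run (1,3)–(2,3) sums to 15, not 11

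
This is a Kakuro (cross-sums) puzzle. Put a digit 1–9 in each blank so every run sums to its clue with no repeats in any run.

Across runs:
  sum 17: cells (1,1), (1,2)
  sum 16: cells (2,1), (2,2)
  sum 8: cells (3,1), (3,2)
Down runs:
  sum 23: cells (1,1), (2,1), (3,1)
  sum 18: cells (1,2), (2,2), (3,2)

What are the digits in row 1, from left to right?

8 9

17 in 2 cells must be {8,9}; 16 in 2 cells must be {7,9}; 23 in 3 cells must be {6,8,9}.
The 16 across and the 23 down share only 9, so (2,1) = 9.
(2,2) = 16 − 9 = 7 completes the 16 across.
Given what's placed, (3,1) must be 6 to fit the 8 across and 23 down.
(3,2) = 8 − 6 = 2 completes the 8 across.
(1,1) = 23 − 15 = 8 completes the 23 down.
(1,2) = 17 − 8 = 9 completes the 17 across.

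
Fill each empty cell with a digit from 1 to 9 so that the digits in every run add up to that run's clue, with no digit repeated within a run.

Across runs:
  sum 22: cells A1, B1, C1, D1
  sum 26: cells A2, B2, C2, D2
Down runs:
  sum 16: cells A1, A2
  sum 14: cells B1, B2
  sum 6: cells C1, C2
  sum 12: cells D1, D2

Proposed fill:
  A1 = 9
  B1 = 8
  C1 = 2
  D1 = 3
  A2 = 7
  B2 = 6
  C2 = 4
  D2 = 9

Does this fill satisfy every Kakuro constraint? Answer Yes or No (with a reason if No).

Yes

Across: 9+8+2+3=22; 7+6+4+9=26. Down: 9+7=16; 8+6=14; 2+4=6; 3+9=12. No digit repeats within any run.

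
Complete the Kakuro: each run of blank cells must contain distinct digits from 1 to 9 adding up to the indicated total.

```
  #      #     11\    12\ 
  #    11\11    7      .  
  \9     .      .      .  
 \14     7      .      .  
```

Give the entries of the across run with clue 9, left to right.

4 3 2

R1C3 = 11 − 7 = 4 completes the 11 across.
R2C1 = 11 − 7 = 4 completes the 11 down.
Given what's placed, R2C2 must be 3 to fit the 9 across and 11 down.
R2C3 = 9 − 7 = 2 completes the 9 across.
R3C2 = 11 − 10 = 1 completes the 11 down.
R3C3 = 14 − 8 = 6 completes the 14 across.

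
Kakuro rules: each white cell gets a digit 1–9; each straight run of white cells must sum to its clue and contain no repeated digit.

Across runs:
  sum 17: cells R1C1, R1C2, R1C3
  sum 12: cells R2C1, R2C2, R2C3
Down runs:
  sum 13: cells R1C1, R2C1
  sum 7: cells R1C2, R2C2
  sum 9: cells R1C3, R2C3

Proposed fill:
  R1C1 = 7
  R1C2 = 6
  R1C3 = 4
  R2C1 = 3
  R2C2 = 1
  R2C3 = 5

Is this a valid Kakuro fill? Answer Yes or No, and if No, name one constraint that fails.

No — the down run R1C1–R2C1 sums to 10, not 13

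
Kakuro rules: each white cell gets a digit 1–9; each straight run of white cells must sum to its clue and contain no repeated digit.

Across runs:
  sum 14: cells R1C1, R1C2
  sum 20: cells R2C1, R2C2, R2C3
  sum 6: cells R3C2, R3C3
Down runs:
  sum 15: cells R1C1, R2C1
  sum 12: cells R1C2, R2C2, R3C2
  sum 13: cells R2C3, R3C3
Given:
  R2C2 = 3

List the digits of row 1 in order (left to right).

Nothing is forced directly, so branch on R2C1, whose candidates are 8 or 9. If R2C1 = 8: then R1C1 would have to be in {5,6,8,9} for the 14 across but in {7} for the 15 down — contradiction. So R2C1 = 9.
R1C1 = 15 − 9 = 6 completes the 15 down.
R1C2 = 14 − 6 = 8 completes the 14 across.
R2C3 = 20 − 12 = 8 completes the 20 across.
R3C2 = 12 − 11 = 1 completes the 12 down.
R3C3 = 6 − 1 = 5 completes the 6 across.

6 8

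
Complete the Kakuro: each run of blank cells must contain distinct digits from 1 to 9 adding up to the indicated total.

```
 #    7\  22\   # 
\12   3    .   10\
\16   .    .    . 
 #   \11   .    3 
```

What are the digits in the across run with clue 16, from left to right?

4 5 7

R1C2 = 12 − 3 = 9 completes the 12 across.
R2C1 = 7 − 3 = 4 completes the 7 down.
R2C3 = 10 − 3 = 7 completes the 10 down.
R3C2 = 11 − 3 = 8 completes the 11 across.
R2C2 = 16 − 11 = 5 completes the 16 across.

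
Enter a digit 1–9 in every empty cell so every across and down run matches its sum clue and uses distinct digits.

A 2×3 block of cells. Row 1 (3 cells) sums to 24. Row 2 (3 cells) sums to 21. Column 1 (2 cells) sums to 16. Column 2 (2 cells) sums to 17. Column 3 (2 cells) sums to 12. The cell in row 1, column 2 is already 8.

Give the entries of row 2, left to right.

7 9 5

24 in 3 cells must be {7,8,9}; 16 in 2 cells must be {7,9}; 17 in 2 cells must be {8,9}.
(2,2) = 17 − 8 = 9 completes the 17 down.
(2,1) = 7: the only remaining digit allowed by both the 21 across and the 16 down.
(2,3) = 21 − 16 = 5 completes the 21 across.
(1,1) = 16 − 7 = 9 completes the 16 down.
(1,3) = 24 − 17 = 7 completes the 24 across.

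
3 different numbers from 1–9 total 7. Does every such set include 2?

Yes

The only way to make 7 from 3 distinct digits is {1,2,4}, which contains 2.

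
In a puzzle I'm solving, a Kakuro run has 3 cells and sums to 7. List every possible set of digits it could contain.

3 distinct digits from 1–9 sum between 6 and 24.
Only one set works: {1,2,4}.

{1,2,4}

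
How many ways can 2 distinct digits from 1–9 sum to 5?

2

2 distinct digits from 1–9 sum between 3 and 17.
Enumerating: {1,4}, {2,3}.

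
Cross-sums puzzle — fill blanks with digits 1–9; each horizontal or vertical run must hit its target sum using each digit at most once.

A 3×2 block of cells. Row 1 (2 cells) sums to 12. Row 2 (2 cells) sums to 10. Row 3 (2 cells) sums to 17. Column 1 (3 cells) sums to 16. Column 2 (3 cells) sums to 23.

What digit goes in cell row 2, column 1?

4

17 in 2 cells must be {8,9}; 23 in 3 cells must be {6,8,9}.
Nothing is forced directly, so branch on (1,2), whose candidates are 8 or 9. If (1,2) = 8: that forces (1,1) = 4, (3,1) = 9, after which (3,2) would have to be in {8} for the 17 across but in {6,9} for the 23 down — contradiction. So (1,2) = 9.
(1,1) = 12 − 9 = 3 completes the 12 across.
Given what's placed, (3,2) must be 8 to fit the 17 across and 23 down.
(2,2) = 23 − 17 = 6 completes the 23 down.
(3,1) = 17 − 8 = 9 completes the 17 across.
(2,1) = 10 − 6 = 4 completes the 10 across.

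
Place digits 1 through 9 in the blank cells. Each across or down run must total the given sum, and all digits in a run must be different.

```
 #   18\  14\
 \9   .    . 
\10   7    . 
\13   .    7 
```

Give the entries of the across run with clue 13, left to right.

6 7

R2C2 = 10 − 7 = 3 completes the 10 across.
R3C1 = 13 − 7 = 6 completes the 13 across.
R1C1 = 18 − 13 = 5 completes the 18 down.
R1C2 = 9 − 5 = 4 completes the 9 across.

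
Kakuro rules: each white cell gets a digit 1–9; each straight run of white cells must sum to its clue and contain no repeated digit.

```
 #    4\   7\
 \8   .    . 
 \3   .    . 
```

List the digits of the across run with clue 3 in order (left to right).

3 in 2 cells must be {1,2}; 4 in 2 cells must be {1,3}.
The 3 across and the 4 down share only 1, so R2C1 = 1.
R2C2 = 3 − 1 = 2 completes the 3 across.
R1C1 = 4 − 1 = 3 completes the 4 down.
R1C2 = 8 − 3 = 5 completes the 8 across.

1 2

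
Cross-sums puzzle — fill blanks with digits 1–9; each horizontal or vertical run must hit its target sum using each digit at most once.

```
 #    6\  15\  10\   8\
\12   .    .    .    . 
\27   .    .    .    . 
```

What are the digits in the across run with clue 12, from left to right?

1 6 3 2

Only 6 fits R1C2 under both its across sum 12 and down sum 15.
R2C2 = 15 − 6 = 9 completes the 15 down.
Nothing is forced directly, so branch on R1C1, whose candidates are 1 or 2. If R1C1 = 2: that forces R2C1 = 4, R2C4 = 6, after which R1C4 would have to be in {1,3} for the 12 across but in {2} for the 8 down — contradiction. So R1C1 = 1.
R2C1 = 6 − 1 = 5 completes the 6 down.
No cell is forced outright now. R2C3 can only be 6 or 7 (the digits allowed by both its 27 across and its 10 down). If R2C3 = 6: then R1C3 would have to be in {2,3} for the 12 across but in {4} for the 10 down — contradiction. So R2C3 = 7.
R1C3 = 10 − 7 = 3 completes the 10 down.
R1C4 = 12 − 10 = 2 completes the 12 across.
R2C4 = 27 − 21 = 6 completes the 27 across.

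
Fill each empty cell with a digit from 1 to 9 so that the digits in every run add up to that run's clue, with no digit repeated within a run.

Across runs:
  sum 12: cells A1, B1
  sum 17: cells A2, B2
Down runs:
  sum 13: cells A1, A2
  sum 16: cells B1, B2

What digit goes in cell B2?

9

17 in 2 cells must be {8,9}; 16 in 2 cells must be {7,9}.
The 17 across and the 16 down share only 9, so B2 = 9.
B1 = 16 − 9 = 7 completes the 16 down.
A2 = 17 − 9 = 8 completes the 17 across.
A1 = 12 − 7 = 5 completes the 12 across.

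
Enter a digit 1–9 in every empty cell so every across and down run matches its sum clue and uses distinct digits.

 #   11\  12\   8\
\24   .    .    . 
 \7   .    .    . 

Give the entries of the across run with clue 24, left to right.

24 in 3 cells must be {7,8,9}; 7 in 3 cells must be {1,2,4}.
The 24 across and the 8 down share only 7, so R1C3 = 7.
The 7 across and the 12 down share only 4, so R2C2 = 4.
R2C3 = 8 − 7 = 1 completes the 8 down.
R1C2 = 12 − 4 = 8 completes the 12 down.
R2C1 = 7 − 5 = 2 completes the 7 across.
R1C1 = 24 − 15 = 9 completes the 24 across.

9 8 7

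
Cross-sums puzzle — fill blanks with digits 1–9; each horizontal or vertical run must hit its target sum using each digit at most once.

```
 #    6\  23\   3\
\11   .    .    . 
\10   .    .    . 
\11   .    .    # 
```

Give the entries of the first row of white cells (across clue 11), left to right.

6 in 3 cells must be {1,2,3}; 23 in 3 cells must be {6,8,9}; 3 in 2 cells must be {1,2}.
Only 6 fits R2C2 under both its across sum 10 and down sum 23.
Given what's placed, R2C3 must be 1 to fit the 10 across and 3 down.
R1C2 = 8: the only remaining digit allowed by both the 11 across and the 23 down.
R1C3 = 3 − 1 = 2 completes the 3 down.
R2C1 = 10 − 7 = 3 completes the 10 across.
Given what's placed, R3C1 must be 2 to fit the 11 across and 6 down.
R3C2 = 11 − 2 = 9 completes the 11 across.
R1C1 = 11 − 10 = 1 completes the 11 across.

1 8 2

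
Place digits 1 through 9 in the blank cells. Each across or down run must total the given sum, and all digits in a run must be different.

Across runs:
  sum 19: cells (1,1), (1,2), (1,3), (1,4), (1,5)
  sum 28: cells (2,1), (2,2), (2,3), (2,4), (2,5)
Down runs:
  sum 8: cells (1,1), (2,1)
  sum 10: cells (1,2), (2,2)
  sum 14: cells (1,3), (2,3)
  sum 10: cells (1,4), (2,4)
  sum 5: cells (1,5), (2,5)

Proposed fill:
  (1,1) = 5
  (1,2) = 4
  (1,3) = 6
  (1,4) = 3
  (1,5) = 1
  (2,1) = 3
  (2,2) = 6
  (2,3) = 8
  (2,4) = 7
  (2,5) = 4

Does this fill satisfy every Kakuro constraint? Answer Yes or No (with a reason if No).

Across: 5+4+6+3+1=19; 3+6+8+7+4=28. Down: 5+3=8; 4+6=10; 6+8=14; 3+7=10; 1+4=5. No digit repeats within any run.

Yes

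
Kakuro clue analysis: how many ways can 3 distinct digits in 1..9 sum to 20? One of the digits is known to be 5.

2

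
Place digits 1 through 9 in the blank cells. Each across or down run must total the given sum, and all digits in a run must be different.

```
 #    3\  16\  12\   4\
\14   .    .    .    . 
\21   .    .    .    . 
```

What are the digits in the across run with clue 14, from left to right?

2 7 4 1

3 in 2 cells must be {1,2}; 16 in 2 cells must be {7,9}; 4 in 2 cells must be {1,3}.
Only 7 fits R1C2 under both its across sum 14 and down sum 16.
Given what's placed, R1C3 must be 4 to fit the 14 across and 12 down.
R1C4 = 1: the only remaining digit allowed by both the 14 across and the 4 down.
R2C2 = 16 − 7 = 9 completes the 16 down.
R2C3 = 12 − 4 = 8 completes the 12 down.
R2C4 = 4 − 1 = 3 completes the 4 down.
R1C1 = 14 − 12 = 2 completes the 14 across.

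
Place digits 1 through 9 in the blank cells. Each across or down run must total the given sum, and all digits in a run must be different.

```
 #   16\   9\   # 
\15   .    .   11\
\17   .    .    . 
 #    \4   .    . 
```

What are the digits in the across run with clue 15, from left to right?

9 6

4 in 2 cells must be {1,3}; 16 in 2 cells must be {7,9}.
The 15 across and the 9 down share only 6, so R1C2 = 6.
R3C2 = 1: the only remaining digit allowed by both the 4 across and the 9 down.
R3C3 = 4 − 1 = 3 completes the 4 across.
R1C1 = 15 − 6 = 9 completes the 15 across.
R2C1 = 16 − 9 = 7 completes the 16 down.
R2C2 = 9 − 7 = 2 completes the 9 down.
R2C3 = 17 − 9 = 8 completes the 17 across.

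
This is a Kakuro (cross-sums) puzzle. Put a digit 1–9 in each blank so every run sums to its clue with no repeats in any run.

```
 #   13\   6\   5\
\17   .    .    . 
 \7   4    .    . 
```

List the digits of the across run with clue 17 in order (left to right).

9 5 3

7 in 3 cells must be {1,2,4}.
R1C1 = 13 − 4 = 9 completes the 13 down.
Nothing is forced directly, so branch on R2C2, whose candidates are 1 or 2. If R2C2 = 2: then R1C2 would have to be in {1,2,3,5,6,7} for the 17 across but in {4} for the 6 down — contradiction. So R2C2 = 1.
R1C2 = 6 − 1 = 5 completes the 6 down.
R1C3 = 17 − 14 = 3 completes the 17 across.
R2C3 = 7 − 5 = 2 completes the 7 across.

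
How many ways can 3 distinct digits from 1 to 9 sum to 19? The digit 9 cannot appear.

2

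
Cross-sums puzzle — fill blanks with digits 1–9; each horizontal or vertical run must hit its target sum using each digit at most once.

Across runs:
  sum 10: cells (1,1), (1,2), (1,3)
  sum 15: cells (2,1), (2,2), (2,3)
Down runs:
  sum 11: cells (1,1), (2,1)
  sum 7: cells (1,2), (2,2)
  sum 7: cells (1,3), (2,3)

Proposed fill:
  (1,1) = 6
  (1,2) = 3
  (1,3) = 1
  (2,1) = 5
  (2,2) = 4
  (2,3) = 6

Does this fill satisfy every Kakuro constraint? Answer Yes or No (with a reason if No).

Yes

Across: 6+3+1=10; 5+4+6=15. Down: 6+5=11; 3+4=7; 1+6=7. No digit repeats within any run.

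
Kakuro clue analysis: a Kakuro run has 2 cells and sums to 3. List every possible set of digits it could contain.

2 distinct digits from 1–9 sum between 3 and 17.
Only one set works: {1,2}.

{1,2}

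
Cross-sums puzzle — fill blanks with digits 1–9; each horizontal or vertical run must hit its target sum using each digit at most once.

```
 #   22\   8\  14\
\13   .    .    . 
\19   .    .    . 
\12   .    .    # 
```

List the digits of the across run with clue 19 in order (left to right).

Nothing is forced directly, so branch on R3C2, whose candidates are 3 or 4 or 5. If R3C2 = 4: that forces R2C2 = 3, R2C3 = 9, R3C1 = 8, R1C2 = 1, R1C3 = 5, after which R2C1 would have to be in {7} for the 19 across but in {5,9} for the 22 down — contradiction. If R3C2 = 5: that forces R2C2 = 2, R3C1 = 7, R1C2 = 1, R2C1 = 9, R2C3 = 8, after which R1C1 would have to be in {3,4,5,7,8,9} for the 13 across but in {6} for the 22 down — contradiction. So R3C2 = 3.
Given what's placed, R2C2 must be 4 to fit the 19 across and 8 down.
R3C1 = 12 − 3 = 9 completes the 12 across.
R1C2 = 8 − 7 = 1 completes the 8 down.
No cell is forced outright now. R1C1 can only be 5 or 7 or 8 (the digits allowed by both its 13 across and its 22 down). If R1C1 = 5: then R1C3 would have to be in {7} for the 13 across but in {5,6,8,9} for the 14 down — contradiction. If R1C1 = 8: then R1C3 would have to be in {4} for the 13 across but in {5,6,8,9} for the 14 down — contradiction. So R1C1 = 7.
R1C3 = 13 − 8 = 5 completes the 13 across.
R2C1 = 22 − 16 = 6 completes the 22 down.
R2C3 = 19 − 10 = 9 completes the 19 across.

6, 4, 9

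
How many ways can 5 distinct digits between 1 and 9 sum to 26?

5 distinct digits from 1–9 sum between 15 and 35.

11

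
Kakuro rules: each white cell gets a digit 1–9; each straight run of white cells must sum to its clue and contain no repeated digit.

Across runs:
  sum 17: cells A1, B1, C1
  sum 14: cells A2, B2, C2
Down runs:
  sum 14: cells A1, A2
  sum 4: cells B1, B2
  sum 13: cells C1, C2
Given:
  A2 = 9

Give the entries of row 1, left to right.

4 in 2 cells must be {1,3}.
A1 = 14 − 9 = 5 completes the 14 down.
Given what's placed, B1 must be 3 to fit the 17 across and 4 down.
C1 = 17 − 8 = 9 completes the 17 across.
B2 = 4 − 3 = 1 completes the 4 down.
C2 = 14 − 10 = 4 completes the 14 across.

5, 3, 9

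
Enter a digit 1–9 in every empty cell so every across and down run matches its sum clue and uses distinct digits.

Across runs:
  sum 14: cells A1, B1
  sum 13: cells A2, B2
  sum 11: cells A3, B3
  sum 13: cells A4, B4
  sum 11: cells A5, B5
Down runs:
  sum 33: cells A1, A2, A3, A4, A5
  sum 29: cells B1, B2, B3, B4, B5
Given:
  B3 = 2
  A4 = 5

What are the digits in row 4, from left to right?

A3 = 11 − 2 = 9 completes the 11 across.
B4 = 13 − 5 = 8 completes the 13 across.
Given what's placed, A1 must be 8 to fit the 14 across and 33 down.
B1 = 14 − 8 = 6 completes the 14 across.
No cell is forced outright now. A2 can only be 4 or 7 (the digits allowed by both its 13 across and its 33 down). If A2 = 7: then B2 would have to be in {6} for the 13 across but in {4,9} for the 29 down — contradiction. So A2 = 4.
B2 = 13 − 4 = 9 completes the 13 across.
A5 = 33 − 26 = 7 completes the 33 down.
B5 = 11 − 7 = 4 completes the 11 across.

5 8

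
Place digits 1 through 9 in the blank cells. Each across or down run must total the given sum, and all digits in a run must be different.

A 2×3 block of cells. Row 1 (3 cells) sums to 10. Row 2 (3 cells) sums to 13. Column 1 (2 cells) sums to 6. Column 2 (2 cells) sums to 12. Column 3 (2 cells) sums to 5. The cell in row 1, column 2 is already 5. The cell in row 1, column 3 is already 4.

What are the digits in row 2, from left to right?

(1,1) = 10 − 9 = 1 completes the 10 across.
(2,1) = 6 − 1 = 5 completes the 6 down.
(2,2) = 12 − 5 = 7 completes the 12 down.
(2,3) = 13 − 12 = 1 completes the 13 across.

5 7 1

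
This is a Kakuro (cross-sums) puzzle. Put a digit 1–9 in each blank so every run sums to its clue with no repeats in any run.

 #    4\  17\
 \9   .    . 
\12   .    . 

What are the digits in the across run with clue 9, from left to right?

1, 8

4 in 2 cells must be {1,3}; 17 in 2 cells must be {8,9}.
The 9 across and the 17 down share only 8, so R1C2 = 8.
The 12 across and the 4 down share only 3, so R2C1 = 3.
R2C2 = 12 − 3 = 9 completes the 12 across.
R1C1 = 9 − 8 = 1 completes the 9 across.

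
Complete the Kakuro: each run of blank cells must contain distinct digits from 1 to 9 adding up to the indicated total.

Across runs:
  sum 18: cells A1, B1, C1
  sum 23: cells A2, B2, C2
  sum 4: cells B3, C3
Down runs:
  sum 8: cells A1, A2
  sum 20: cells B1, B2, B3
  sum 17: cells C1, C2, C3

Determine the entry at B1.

9

23 in 3 cells must be {6,8,9}; 4 in 2 cells must be {1,3}.
Only 6 fits A2 under both its across sum 23 and down sum 8.
The 4 across and the 20 down share only 3, so B3 = 3.
C3 = 4 − 3 = 1 completes the 4 across.
A1 = 8 − 6 = 2 completes the 8 down.
B1 = 9: the only remaining digit allowed by both the 18 across and the 20 down.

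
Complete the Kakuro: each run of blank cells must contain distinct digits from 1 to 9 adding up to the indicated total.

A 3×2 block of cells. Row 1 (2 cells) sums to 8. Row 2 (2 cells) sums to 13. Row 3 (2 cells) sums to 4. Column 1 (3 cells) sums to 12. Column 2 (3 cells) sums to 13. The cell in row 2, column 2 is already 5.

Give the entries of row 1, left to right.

4 in 2 cells must be {1,3}.
(2,1) = 13 − 5 = 8 completes the 13 across.
Given what's placed, (3,2) must be 1 to fit the 4 across and 13 down.
(1,2) = 13 − 6 = 7 completes the 13 down.
(3,1) = 4 − 1 = 3 completes the 4 across.
(1,1) = 8 − 7 = 1 completes the 8 across.

1 7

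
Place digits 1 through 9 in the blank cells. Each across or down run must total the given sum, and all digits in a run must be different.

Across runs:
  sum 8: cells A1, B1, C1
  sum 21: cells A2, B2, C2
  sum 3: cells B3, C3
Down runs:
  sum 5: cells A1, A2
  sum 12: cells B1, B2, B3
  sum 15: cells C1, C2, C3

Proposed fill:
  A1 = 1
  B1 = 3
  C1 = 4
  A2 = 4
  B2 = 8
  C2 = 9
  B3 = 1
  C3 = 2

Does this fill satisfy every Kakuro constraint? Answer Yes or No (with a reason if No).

Yes

Across: 1+3+4=8; 4+8+9=21; 1+2=3. Down: 1+4=5; 3+8+1=12; 4+9+2=15. No digit repeats within any run.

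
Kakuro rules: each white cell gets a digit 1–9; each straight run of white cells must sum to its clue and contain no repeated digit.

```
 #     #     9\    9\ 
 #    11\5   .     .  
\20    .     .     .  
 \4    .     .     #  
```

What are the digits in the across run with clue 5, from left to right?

3, 2

4 in 2 cells must be {1,3}.
The 4 across and the 11 down share only 3, so R3C1 = 3.
R3C2 = 4 − 3 = 1 completes the 4 across.
R2C1 = 11 − 3 = 8 completes the 11 down.
No cell is forced outright now. R2C2 can only be 3 or 5 (the digits allowed by both its 20 across and its 9 down). If R2C2 = 3: then R1C2 would have to be in {1,2,3,4} for the 5 across but in {5} for the 9 down — contradiction. So R2C2 = 5.
R1C2 = 9 − 6 = 3 completes the 9 down.
R1C3 = 5 − 3 = 2 completes the 5 across.
R2C3 = 20 − 13 = 7 completes the 20 across.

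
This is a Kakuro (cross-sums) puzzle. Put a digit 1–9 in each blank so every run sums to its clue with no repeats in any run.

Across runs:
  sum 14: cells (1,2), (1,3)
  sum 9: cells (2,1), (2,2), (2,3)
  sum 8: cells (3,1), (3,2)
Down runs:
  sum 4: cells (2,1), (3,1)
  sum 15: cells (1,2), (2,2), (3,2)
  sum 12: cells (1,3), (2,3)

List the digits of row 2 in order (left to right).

3 2 4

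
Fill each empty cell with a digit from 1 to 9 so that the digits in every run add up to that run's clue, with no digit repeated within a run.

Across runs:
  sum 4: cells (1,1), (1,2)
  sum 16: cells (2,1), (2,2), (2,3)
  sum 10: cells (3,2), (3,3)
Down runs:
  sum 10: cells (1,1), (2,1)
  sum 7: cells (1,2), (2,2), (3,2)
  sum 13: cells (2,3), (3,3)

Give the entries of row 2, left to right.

7 4 5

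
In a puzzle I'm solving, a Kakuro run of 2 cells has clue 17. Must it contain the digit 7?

The only way to make 17 from 2 distinct digits is {8,9}, which does not contain 7.

No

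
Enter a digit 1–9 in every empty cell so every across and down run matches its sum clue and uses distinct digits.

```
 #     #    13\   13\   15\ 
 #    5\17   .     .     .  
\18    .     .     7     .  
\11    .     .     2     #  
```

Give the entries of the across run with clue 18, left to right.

R1C3 = 13 − 9 = 4 completes the 13 down.
Nothing is forced directly, so branch on R2C4, whose candidates are 6 or 8. If R2C4 = 6: then R1C4 would have to be in {5,6,7,8} for the 17 across but in {9} for the 15 down — contradiction. So R2C4 = 8.
R1C4 = 15 − 8 = 7 completes the 15 down.
R1C2 = 17 − 11 = 6 completes the 17 across.
R2C2 = 2: the only remaining digit allowed by both the 18 across and the 13 down.
R3C2 = 13 − 8 = 5 completes the 13 down.
R2C1 = 18 − 17 = 1 completes the 18 across.
R3C1 = 11 − 7 = 4 completes the 11 across.

1, 2, 7, 8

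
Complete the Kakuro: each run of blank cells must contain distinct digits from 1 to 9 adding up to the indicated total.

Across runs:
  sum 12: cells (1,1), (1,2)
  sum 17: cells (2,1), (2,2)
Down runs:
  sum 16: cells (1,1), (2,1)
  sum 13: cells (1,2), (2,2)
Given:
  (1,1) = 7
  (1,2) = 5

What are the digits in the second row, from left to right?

9, 8

17 in 2 cells must be {8,9}; 16 in 2 cells must be {7,9}.
(2,1) = 16 − 7 = 9 completes the 16 down.
(2,2) = 17 − 9 = 8 completes the 17 across.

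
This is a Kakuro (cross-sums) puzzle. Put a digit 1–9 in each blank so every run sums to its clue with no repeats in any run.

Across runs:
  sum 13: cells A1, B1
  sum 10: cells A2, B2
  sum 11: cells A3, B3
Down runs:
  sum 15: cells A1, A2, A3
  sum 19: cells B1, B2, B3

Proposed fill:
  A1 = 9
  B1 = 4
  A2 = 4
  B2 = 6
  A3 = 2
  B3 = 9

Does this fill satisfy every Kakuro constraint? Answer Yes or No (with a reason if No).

Across: 9+4=13; 4+6=10; 2+9=11. Down: 9+4+2=15; 4+6+9=19. No digit repeats within any run.

Yes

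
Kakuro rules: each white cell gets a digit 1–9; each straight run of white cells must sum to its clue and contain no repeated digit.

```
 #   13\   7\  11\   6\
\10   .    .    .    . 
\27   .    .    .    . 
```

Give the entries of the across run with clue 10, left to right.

4 1 3 2

10 in 4 cells must be {1,2,3,4}.
Only 4 fits R1C1 under both its across sum 10 and down sum 13.
R2C1 = 13 − 4 = 9 completes the 13 down.
Nothing is forced directly, so branch on R1C3, whose candidates are 2 or 3. If R1C3 = 2: that forces R1C4 = 1, after which R2C3 would have to be in {3,4,5,6,7,8} for the 27 across but in {9} for the 11 down — contradiction. So R1C3 = 3.
R2C3 = 11 − 3 = 8 completes the 11 down.
R2C4 = 4: the only remaining digit allowed by both the 27 across and the 6 down.
R1C4 = 6 − 4 = 2 completes the 6 down.
R2C2 = 27 − 21 = 6 completes the 27 across.
R1C2 = 10 − 9 = 1 completes the 10 across.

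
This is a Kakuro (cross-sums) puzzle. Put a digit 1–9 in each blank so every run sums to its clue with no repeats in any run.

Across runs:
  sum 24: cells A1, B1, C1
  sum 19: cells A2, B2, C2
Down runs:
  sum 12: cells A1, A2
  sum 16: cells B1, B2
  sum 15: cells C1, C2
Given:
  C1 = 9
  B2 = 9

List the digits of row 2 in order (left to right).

24 in 3 cells must be {7,8,9}; 16 in 2 cells must be {7,9}.
B1 = 16 − 9 = 7 completes the 16 down.
C2 = 15 − 9 = 6 completes the 15 down.
A1 = 24 − 16 = 8 completes the 24 across.
A2 = 19 − 15 = 4 completes the 19 across.

4, 9, 6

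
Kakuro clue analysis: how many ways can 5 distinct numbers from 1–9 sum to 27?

11

5 distinct digits from 1–9 sum between 15 and 35.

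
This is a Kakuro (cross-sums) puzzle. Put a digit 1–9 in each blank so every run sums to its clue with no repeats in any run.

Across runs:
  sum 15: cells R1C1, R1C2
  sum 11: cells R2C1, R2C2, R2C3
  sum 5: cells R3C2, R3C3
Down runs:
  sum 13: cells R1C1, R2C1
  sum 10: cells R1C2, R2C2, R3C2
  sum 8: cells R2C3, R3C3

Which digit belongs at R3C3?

Nothing is forced directly, so branch on R1C2, whose candidates are 6 or 7. If R1C2 = 7: that forces R1C1 = 8, R2C1 = 5, R2C2 = 2, after which R2C3 would have to be in {4} for the 11 across but in {1,2,3,5,6,7} for the 8 down — contradiction. So R1C2 = 6.
R1C1 = 15 − 6 = 9 completes the 15 across.
R2C1 = 13 − 9 = 4 completes the 13 down.
R2C2 = 1: the only remaining digit allowed by both the 11 across and the 10 down.
R2C3 = 11 − 5 = 6 completes the 11 across.
R3C2 = 10 − 7 = 3 completes the 10 down.
R3C3 = 5 − 3 = 2 completes the 5 across.

2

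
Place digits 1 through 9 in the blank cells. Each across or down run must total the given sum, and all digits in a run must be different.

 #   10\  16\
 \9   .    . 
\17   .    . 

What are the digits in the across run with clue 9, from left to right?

2 7

17 in 2 cells must be {8,9}; 16 in 2 cells must be {7,9}.
The 9 across and the 16 down share only 7, so R1C2 = 7.
R2C2 = 16 − 7 = 9 completes the 16 down.
R1C1 = 9 − 7 = 2 completes the 9 across.
R2C1 = 17 − 9 = 8 completes the 17 across.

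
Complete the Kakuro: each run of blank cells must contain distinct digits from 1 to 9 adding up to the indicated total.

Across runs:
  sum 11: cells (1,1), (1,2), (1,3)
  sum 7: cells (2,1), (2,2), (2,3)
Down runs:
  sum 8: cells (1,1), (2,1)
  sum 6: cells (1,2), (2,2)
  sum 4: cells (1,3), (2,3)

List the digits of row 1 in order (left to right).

6 2 3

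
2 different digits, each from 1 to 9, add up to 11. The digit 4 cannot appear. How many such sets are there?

3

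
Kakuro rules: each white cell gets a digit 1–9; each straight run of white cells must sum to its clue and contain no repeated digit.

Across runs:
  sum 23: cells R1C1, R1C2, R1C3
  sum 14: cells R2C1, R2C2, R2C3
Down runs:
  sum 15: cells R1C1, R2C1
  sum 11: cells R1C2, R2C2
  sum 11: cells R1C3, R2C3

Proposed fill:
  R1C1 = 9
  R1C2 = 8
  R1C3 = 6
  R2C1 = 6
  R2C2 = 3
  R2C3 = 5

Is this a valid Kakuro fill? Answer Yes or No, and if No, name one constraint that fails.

Across: 9+8+6=23; 6+3+5=14. Down: 9+6=15; 8+3=11; 6+5=11. No digit repeats within any run.

Yes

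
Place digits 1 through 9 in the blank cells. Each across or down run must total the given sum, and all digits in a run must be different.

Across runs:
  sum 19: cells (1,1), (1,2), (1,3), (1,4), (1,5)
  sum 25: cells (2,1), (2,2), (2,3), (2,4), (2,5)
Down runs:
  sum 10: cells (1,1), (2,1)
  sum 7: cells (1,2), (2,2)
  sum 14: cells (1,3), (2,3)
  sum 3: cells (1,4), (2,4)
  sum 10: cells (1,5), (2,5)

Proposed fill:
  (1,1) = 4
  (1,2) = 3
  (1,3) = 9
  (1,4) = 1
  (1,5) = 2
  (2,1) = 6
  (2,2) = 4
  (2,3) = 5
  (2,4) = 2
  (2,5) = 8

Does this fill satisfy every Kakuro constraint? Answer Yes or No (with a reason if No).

Yes

Across: 4+3+9+1+2=19; 6+4+5+2+8=25. Down: 4+6=10; 3+4=7; 9+5=14; 1+2=3; 2+8=10. No digit repeats within any run.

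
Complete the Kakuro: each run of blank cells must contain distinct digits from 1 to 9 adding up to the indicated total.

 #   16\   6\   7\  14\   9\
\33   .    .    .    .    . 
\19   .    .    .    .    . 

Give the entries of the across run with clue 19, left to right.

7, 1, 3, 6, 2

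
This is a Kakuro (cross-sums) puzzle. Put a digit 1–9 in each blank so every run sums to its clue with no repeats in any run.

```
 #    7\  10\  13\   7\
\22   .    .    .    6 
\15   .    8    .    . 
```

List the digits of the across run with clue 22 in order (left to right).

R1C2 = 10 − 8 = 2 completes the 10 down.
R2C3 = 4: the only remaining digit allowed by both the 15 across and the 13 down.
R2C4 = 7 − 6 = 1 completes the 7 down.
Given what's placed, R1C1 must be 5 to fit the 22 across and 7 down.
R1C3 = 22 − 13 = 9 completes the 22 across.
R2C1 = 15 − 13 = 2 completes the 15 across.

5 2 9 6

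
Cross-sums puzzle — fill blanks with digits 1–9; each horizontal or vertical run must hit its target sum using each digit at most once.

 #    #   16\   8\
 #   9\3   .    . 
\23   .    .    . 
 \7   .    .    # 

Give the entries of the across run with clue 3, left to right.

1, 2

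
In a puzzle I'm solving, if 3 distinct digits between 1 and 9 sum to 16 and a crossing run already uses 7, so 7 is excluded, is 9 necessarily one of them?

No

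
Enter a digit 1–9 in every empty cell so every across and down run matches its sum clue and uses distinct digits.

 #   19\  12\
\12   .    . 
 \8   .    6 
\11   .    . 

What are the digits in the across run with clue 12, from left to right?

8 4

R2C1 = 8 − 6 = 2 completes the 8 across.
Nothing is forced directly, so branch on R1C1, whose candidates are 8 or 9. If R1C1 = 9: then R1C2 would have to be in {3} for the 12 across but in {1,2,4,5} for the 12 down — contradiction. So R1C1 = 8.
R1C2 = 12 − 8 = 4 completes the 12 across.
R3C1 = 19 − 10 = 9 completes the 19 down.
R3C2 = 11 − 9 = 2 completes the 11 across.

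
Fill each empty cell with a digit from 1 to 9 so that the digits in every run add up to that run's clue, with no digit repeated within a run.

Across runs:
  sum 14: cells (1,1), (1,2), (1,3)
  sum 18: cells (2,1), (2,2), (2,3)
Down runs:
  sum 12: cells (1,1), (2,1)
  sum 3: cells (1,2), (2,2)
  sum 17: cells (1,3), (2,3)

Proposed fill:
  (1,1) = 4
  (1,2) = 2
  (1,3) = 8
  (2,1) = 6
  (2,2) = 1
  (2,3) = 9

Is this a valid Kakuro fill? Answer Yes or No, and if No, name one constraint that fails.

No — the across run (2,1)–(2,3) sums to 16, not 18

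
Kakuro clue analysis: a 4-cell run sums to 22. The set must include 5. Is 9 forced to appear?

No

Counterexample: {2,5,7,8} sums to 22 under that restriction without using 9.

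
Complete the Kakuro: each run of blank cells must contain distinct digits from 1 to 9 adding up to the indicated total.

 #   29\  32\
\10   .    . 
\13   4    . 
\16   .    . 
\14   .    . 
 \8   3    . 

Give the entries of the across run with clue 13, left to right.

4, 9

16 in 2 cells must be {7,9}.
R2C2 = 13 − 4 = 9 completes the 13 across.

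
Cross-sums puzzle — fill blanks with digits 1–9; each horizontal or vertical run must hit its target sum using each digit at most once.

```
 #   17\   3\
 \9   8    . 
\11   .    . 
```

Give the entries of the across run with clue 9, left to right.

17 in 2 cells must be {8,9}; 3 in 2 cells must be {1,2}.
R1C2 = 9 − 8 = 1 completes the 9 across.
R2C1 = 17 − 8 = 9 completes the 17 down.
R2C2 = 11 − 9 = 2 completes the 11 across.

8 1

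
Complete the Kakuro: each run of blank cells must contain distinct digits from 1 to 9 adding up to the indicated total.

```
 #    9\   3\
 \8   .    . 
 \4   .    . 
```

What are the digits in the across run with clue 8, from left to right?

4 in 2 cells must be {1,3}; 3 in 2 cells must be {1,2}.
The 4 across and the 3 down share only 1, so R2C2 = 1.
R1C2 = 3 − 1 = 2 completes the 3 down.
R2C1 = 4 − 1 = 3 completes the 4 across.
R1C1 = 8 − 2 = 6 completes the 8 across.

6 2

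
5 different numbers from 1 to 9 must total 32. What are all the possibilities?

{2,6,7,8,9}; {3,5,7,8,9}; {4,5,6,8,9}

5 distinct digits from 1–9 sum between 15 and 35.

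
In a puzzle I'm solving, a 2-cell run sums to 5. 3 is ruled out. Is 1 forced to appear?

The only way to make 5 from 2 distinct digits under that restriction is {1,4}, which contains 1.

Yes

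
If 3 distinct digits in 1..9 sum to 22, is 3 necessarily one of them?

Counterexample: {5,8,9} sums to 22 without using 3.

No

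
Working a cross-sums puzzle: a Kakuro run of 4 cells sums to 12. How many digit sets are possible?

2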